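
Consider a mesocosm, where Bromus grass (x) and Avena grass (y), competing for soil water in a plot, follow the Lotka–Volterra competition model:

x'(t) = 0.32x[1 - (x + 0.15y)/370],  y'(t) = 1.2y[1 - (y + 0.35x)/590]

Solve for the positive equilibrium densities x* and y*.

Setting both brackets to zero gives the nullclines x + 0.15y = 370 and 0.35x + y = 590.
Substituting y = 590 - 0.35x into the first: x(1 - 0.15·0.35) = 370 - 0.15·590.
So x* = 282/0.948 = 297, and then y* = 590 - 0.35·297 = 486.

x* ≈ 297, y* ≈ 486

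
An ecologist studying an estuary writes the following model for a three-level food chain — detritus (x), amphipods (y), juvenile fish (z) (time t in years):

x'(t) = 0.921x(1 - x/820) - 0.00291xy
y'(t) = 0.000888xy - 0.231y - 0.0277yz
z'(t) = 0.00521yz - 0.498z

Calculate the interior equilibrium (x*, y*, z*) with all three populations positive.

From dz/dt = 0: 0.00521y* = 0.498, so y* = 95.6.
From dx/dt = 0: 0.921(1 - x*/820) = 0.00291·95.6, giving x* = 820·(1 - 0.302) = 572.
From dy/dt = 0: 0.000888·572 - 0.231 = 0.0277z*, so z* = 0.277/0.0277 = 10.

x* ≈ 572, y* ≈ 95.6, z* ≈ 10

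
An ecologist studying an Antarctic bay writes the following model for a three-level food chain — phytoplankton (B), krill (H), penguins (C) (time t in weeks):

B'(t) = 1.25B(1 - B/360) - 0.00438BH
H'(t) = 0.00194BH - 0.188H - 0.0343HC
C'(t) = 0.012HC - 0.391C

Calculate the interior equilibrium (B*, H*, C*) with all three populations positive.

B* ≈ 319, H* ≈ 32.6, C* ≈ 12.6

From dC/dt = 0: 0.012H* = 0.391, so H* = 32.6.
From dB/dt = 0: 1.25(1 - B*/360) = 0.00438·32.6, giving B* = 360·(1 - 0.114) = 319.
From dH/dt = 0: 0.00194·319 - 0.188 = 0.0343C*, so C* = 0.431/0.0343 = 12.6.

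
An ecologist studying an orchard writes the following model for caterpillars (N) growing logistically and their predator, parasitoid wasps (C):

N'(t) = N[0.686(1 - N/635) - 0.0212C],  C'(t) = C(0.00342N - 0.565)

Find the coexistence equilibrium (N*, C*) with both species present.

N* ≈ 165, C* ≈ 23.9

From dC/dt = 0 with C > 0: 0.00342N* = 0.565, so N* = 165.
Substitute into dN/dt = 0: 0.686(1 - 165/635) = 0.0212C*.
The bracket is 0.74, giving C* = 0.508/0.0212 = 23.9.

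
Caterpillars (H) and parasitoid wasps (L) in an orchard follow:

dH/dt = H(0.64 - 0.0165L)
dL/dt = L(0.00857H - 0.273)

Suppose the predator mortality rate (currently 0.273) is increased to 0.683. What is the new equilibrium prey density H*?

H* ≈ 79.7

At the interior fixed point, setting dL/dt = 0 with L > 0 fixes H* = (predator death rate)/(HL coefficient) — independent of the other coefficients.
With the change, H* = 0.683/0.00857 = 79.7; it rises from 31.9.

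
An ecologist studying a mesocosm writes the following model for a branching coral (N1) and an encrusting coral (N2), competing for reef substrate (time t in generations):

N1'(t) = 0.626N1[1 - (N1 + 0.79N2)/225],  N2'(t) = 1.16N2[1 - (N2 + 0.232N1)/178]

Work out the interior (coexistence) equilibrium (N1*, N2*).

Setting both brackets to zero gives the nullclines N1 + 0.79N2 = 225 and 0.232N1 + N2 = 178.
Substituting N2 = 178 - 0.232N1 into the first: N1(1 - 0.79·0.232) = 225 - 0.79·178.
So N1* = 84.4/0.817 = 103, and then N2* = 178 - 0.232·103 = 154.

N1* ≈ 103, N2* ≈ 154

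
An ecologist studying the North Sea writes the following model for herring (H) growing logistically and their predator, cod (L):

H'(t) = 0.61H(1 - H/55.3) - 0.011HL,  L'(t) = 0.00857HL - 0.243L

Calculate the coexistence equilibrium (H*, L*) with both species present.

H* ≈ 28.4, L* ≈ 27

From dL/dt = 0 with L > 0: 0.00857H* = 0.243, so H* = 28.4.
Substitute into dH/dt = 0: 0.61(1 - 28.4/55.3) = 0.011L*.
The bracket is 0.487, giving L* = 0.297/0.011 = 27.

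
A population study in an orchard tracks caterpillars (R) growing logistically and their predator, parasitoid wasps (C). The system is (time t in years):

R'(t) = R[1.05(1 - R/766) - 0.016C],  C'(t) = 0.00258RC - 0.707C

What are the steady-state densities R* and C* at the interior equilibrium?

From dC/dt = 0 with C > 0: 0.00258R* = 0.707, so R* = 274.
Substitute into dR/dt = 0: 1.05(1 - 274/766) = 0.016C*.
The bracket is 0.642, giving C* = 0.674/0.016 = 42.1.

R* ≈ 274, C* ≈ 42.1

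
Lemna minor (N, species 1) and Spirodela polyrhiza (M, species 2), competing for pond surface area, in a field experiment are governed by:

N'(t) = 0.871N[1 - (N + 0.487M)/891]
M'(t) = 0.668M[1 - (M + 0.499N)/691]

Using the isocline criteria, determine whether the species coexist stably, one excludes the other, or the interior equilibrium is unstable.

Compare the nullcline intercepts: K1/α12 = 891/0.487 = 1830 > K2 = 691; K2/α21 = 691/0.499 = 1380 > K1 = 891.
Since both inequalities hold, each species can invade when rare, so the interior equilibrium is stable.

stable coexistence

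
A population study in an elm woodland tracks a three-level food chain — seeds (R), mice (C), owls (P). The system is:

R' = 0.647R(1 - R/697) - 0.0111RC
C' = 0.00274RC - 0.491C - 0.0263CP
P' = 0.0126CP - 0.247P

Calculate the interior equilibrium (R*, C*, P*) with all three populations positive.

R* ≈ 463, C* ≈ 19.6, P* ≈ 29.5

From dP/dt = 0: 0.0126C* = 0.247, so C* = 19.6.
From dR/dt = 0: 0.647(1 - R*/697) = 0.0111·19.6, giving R* = 697·(1 - 0.336) = 463.
From dC/dt = 0: 0.00274·463 - 0.491 = 0.0263P*, so P* = 0.776/0.0263 = 29.5.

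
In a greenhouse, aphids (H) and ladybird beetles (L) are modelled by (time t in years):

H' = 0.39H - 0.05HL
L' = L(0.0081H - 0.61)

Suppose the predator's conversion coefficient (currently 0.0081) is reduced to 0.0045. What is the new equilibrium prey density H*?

At the interior fixed point, setting dL/dt = 0 with L > 0 fixes H* = (predator death rate)/(HL coefficient) — independent of the other coefficients.
With the change, H* = 0.61/0.0045 = 136; it rises from 75.3.

H* ≈ 136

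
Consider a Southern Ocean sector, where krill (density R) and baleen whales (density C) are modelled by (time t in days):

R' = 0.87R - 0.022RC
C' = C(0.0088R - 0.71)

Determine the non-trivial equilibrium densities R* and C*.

R* ≈ 80.7, C* ≈ 39.5

Set dC/dt = 0 with C > 0: 0.0088R - 0.71 = 0, so R* = 0.71/0.0088 = 80.7.
Set dR/dt = 0 with R > 0: 0.87 - 0.022C = 0, so C* = 0.87/0.022 = 39.5.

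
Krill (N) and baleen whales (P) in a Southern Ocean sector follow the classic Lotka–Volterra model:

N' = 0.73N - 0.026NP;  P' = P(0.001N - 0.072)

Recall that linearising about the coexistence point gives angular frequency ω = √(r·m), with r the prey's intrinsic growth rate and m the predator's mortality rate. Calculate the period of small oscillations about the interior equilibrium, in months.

T ≈ 27.4 months

Here r = 0.73 and m = 0.072, so r·m = 0.0526.
ω = √0.0526 = 0.229 per month, hence T = 2π/ω ≈ 27.4 months.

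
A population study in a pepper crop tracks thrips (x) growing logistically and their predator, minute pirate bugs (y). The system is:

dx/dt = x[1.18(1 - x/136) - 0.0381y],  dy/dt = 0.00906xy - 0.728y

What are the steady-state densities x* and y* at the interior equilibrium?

From dy/dt = 0 with y > 0: 0.00906x* = 0.728, so x* = 80.4.
Substitute into dx/dt = 0: 1.18(1 - 80.4/136) = 0.0381y*.
The bracket is 0.409, giving y* = 0.483/0.0381 = 12.7.

x* ≈ 80.4, y* ≈ 12.7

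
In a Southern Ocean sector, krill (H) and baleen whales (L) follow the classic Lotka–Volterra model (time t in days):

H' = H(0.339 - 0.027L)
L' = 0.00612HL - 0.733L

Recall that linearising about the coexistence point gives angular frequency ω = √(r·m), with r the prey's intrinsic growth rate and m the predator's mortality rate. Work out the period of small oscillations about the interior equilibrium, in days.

T ≈ 12.6 days

Here r = 0.339 and m = 0.733, so r·m = 0.248.
ω = √0.248 = 0.498 per day, hence T = 2π/ω ≈ 12.6 days.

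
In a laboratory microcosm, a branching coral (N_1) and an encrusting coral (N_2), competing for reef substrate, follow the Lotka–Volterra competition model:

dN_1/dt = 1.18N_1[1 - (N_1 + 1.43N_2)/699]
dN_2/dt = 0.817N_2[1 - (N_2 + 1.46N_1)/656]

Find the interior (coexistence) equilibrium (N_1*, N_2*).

N_1* ≈ 220, N_2* ≈ 335

Setting both brackets to zero gives the nullclines N_1 + 1.43N_2 = 699 and 1.46N_1 + N_2 = 656.
Substituting N_2 = 656 - 1.46N_1 into the first: N_1(1 - 1.43·1.46) = 699 - 1.43·656.
So N_1* = -239/-1.09 = 220, and then N_2* = 656 - 1.46·220 = 335.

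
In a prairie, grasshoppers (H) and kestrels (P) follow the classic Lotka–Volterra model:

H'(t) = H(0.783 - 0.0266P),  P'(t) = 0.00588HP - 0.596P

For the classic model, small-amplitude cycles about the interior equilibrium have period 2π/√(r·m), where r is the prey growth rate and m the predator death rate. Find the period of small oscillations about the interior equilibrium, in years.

Here r = 0.783 and m = 0.596, so r·m = 0.467.
ω = √0.467 = 0.683 per year, hence T = 2π/ω ≈ 9.2 years.

T ≈ 9.2 years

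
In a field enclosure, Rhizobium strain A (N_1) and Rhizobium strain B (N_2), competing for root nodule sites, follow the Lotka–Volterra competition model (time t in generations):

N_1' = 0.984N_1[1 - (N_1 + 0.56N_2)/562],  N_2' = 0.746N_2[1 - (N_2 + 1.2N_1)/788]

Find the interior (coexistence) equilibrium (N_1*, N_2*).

N_1* ≈ 368, N_2* ≈ 346

Setting both brackets to zero gives the nullclines N_1 + 0.56N_2 = 562 and 1.2N_1 + N_2 = 788.
Substituting N_2 = 788 - 1.2N_1 into the first: N_1(1 - 0.56·1.2) = 562 - 0.56·788.
So N_1* = 121/0.328 = 368, and then N_2* = 788 - 1.2·368 = 346.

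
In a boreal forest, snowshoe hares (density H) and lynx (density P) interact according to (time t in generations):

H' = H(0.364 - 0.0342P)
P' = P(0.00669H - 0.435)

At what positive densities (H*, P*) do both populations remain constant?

H* ≈ 65, P* ≈ 10.6

Set dP/dt = 0 with P > 0: 0.00669H - 0.435 = 0, so H* = 0.435/0.00669 = 65.
Set dH/dt = 0 with H > 0: 0.364 - 0.0342P = 0, so P* = 0.364/0.0342 = 10.6.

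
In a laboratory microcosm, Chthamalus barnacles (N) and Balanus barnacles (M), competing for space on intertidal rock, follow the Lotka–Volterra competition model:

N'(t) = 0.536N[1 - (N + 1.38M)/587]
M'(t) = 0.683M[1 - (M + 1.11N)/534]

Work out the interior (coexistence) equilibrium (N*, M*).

N* ≈ 282, M* ≈ 221

Setting both brackets to zero gives the nullclines N + 1.38M = 587 and 1.11N + M = 534.
Substituting M = 534 - 1.11N into the first: N(1 - 1.38·1.11) = 587 - 1.38·534.
So N* = -150/-0.532 = 282, and then M* = 534 - 1.11·282 = 221.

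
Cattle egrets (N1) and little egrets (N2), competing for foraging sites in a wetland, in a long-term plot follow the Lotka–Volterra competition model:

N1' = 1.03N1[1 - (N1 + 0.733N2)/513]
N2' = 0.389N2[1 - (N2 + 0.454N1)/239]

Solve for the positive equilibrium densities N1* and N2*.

N1* ≈ 506, N2* ≈ 9.14

Setting both brackets to zero gives the nullclines N1 + 0.733N2 = 513 and 0.454N1 + N2 = 239.
Substituting N2 = 239 - 0.454N1 into the first: N1(1 - 0.733·0.454) = 513 - 0.733·239.
So N1* = 338/0.667 = 506, and then N2* = 239 - 0.454·506 = 9.14.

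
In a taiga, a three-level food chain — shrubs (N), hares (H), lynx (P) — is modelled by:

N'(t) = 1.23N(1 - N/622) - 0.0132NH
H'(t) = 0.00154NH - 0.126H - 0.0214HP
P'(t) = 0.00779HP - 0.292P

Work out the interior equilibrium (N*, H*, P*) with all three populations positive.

N* ≈ 372, H* ≈ 37.5, P* ≈ 20.9

From dP/dt = 0: 0.00779H* = 0.292, so H* = 37.5.
From dN/dt = 0: 1.23(1 - N*/622) = 0.0132·37.5, giving N* = 622·(1 - 0.402) = 372.
From dH/dt = 0: 0.00154·372 - 0.126 = 0.0214P*, so P* = 0.447/0.0214 = 20.9.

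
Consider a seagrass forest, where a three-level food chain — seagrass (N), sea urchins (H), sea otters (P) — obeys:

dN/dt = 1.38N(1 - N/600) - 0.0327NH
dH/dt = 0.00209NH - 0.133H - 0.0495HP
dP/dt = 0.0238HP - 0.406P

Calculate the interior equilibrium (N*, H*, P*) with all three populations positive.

From dP/dt = 0: 0.0238H* = 0.406, so H* = 17.1.
From dN/dt = 0: 1.38(1 - N*/600) = 0.0327·17.1, giving N* = 600·(1 - 0.404) = 357.
From dH/dt = 0: 0.00209·357 - 0.133 = 0.0495P*, so P* = 0.614/0.0495 = 12.4.

N* ≈ 357, H* ≈ 17.1, P* ≈ 12.4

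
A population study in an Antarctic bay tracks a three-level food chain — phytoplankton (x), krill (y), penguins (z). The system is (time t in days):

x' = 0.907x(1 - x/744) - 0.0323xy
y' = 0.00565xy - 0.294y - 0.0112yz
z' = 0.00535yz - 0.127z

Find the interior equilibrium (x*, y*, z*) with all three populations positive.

x* ≈ 115, y* ≈ 23.7, z* ≈ 31.8

From dz/dt = 0: 0.00535y* = 0.127, so y* = 23.7.
From dx/dt = 0: 0.907(1 - x*/744) = 0.0323·23.7, giving x* = 744·(1 - 0.845) = 115.
From dy/dt = 0: 0.00565·115 - 0.294 = 0.0112z*, so z* = 0.356/0.0112 = 31.8.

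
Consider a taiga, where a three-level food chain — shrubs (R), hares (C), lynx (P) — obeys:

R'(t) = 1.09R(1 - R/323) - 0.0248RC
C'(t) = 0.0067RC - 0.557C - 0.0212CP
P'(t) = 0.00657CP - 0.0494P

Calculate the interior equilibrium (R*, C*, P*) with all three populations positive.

From dP/dt = 0: 0.00657C* = 0.0494, so C* = 7.52.
From dR/dt = 0: 1.09(1 - R*/323) = 0.0248·7.52, giving R* = 323·(1 - 0.171) = 268.
From dC/dt = 0: 0.0067·268 - 0.557 = 0.0212P*, so P* = 1.24/0.0212 = 58.3.

R* ≈ 268, C* ≈ 7.52, P* ≈ 58.3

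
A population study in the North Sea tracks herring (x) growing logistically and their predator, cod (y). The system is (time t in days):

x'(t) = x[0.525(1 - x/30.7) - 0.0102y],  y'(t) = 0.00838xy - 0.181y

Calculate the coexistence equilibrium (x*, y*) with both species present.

x* ≈ 21.6, y* ≈ 15.3

From dy/dt = 0 with y > 0: 0.00838x* = 0.181, so x* = 21.6.
Substitute into dx/dt = 0: 0.525(1 - 21.6/30.7) = 0.0102y*.
The bracket is 0.296, giving y* = 0.156/0.0102 = 15.3.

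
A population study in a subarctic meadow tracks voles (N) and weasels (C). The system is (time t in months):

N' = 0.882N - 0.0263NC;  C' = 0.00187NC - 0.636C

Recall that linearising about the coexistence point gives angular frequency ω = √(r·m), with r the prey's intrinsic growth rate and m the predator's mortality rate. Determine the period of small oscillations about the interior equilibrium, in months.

Here r = 0.882 and m = 0.636, so r·m = 0.561.
ω = √0.561 = 0.749 per month, hence T = 2π/ω ≈ 8.39 months.

T ≈ 8.39 months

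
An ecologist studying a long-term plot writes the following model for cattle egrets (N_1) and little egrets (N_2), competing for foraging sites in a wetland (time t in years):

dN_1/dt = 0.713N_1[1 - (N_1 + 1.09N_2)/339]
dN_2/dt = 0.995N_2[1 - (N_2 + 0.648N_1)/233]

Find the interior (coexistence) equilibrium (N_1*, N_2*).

Setting both brackets to zero gives the nullclines N_1 + 1.09N_2 = 339 and 0.648N_1 + N_2 = 233.
Substituting N_2 = 233 - 0.648N_1 into the first: N_1(1 - 1.09·0.648) = 339 - 1.09·233.
So N_1* = 85/0.294 = 290, and then N_2* = 233 - 0.648·290 = 45.4.

N_1* ≈ 290, N_2* ≈ 45.4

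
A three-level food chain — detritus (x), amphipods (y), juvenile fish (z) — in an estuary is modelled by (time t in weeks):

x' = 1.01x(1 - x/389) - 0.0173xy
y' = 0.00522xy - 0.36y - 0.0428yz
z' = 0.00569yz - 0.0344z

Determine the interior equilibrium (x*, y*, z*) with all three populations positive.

x* ≈ 349, y* ≈ 6.05, z* ≈ 34.1

From dz/dt = 0: 0.00569y* = 0.0344, so y* = 6.05.
From dx/dt = 0: 1.01(1 - x*/389) = 0.0173·6.05, giving x* = 389·(1 - 0.104) = 349.
From dy/dt = 0: 0.00522·349 - 0.36 = 0.0428z*, so z* = 1.46/0.0428 = 34.1.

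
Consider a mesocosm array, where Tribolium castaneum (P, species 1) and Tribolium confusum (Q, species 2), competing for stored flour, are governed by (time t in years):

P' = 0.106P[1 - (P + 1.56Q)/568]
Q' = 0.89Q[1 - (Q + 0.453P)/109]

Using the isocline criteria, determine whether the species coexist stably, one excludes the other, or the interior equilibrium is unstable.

species 1 excludes species 2

Compare the nullcline intercepts: K1/α12 = 568/1.56 = 364 > K2 = 109; K2/α21 = 109/0.453 = 241 < K1 = 568.
Since the inequalities point opposite ways, species 1 can invade but species 2 cannot.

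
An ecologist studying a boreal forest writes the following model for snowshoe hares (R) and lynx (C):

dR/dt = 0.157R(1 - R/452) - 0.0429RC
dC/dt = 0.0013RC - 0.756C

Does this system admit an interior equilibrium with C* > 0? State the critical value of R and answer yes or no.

Threshold R = 582; K < 582, so no, the predator goes extinct.

The predator equation gives dC/dt > 0 only when R > 0.756/0.0013 = 582.
Without the predator, R → K = 452. Since 452 < 582, the predator cannot invade.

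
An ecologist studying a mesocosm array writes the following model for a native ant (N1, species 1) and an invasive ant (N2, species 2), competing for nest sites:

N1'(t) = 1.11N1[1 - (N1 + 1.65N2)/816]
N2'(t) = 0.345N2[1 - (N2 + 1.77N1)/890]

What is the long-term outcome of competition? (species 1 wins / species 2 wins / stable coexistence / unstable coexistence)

Compare the nullcline intercepts: K1/α12 = 816/1.65 = 495 < K2 = 890; K2/α21 = 890/1.77 = 503 < K1 = 816.
Since both are reversed, neither can invade when rare; the interior point is a saddle.

unstable coexistence (outcome depends on initial conditions)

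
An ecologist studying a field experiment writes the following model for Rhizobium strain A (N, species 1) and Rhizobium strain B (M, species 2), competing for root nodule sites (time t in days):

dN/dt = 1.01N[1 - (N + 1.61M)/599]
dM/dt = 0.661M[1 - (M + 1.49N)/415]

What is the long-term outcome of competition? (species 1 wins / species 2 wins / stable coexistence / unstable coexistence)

unstable coexistence (outcome depends on initial conditions)

Compare the nullcline intercepts: K1/α12 = 599/1.61 = 372 < K2 = 415; K2/α21 = 415/1.49 = 279 < K1 = 599.
Since both are reversed, neither can invade when rare; the interior point is a saddle.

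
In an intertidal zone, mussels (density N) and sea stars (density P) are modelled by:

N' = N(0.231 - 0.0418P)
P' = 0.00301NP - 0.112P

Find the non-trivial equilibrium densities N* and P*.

Set dP/dt = 0 with P > 0: 0.00301N - 0.112 = 0, so N* = 0.112/0.00301 = 37.2.
Set dN/dt = 0 with N > 0: 0.231 - 0.0418P = 0, so P* = 0.231/0.0418 = 5.53.

N* ≈ 37.2, P* ≈ 5.53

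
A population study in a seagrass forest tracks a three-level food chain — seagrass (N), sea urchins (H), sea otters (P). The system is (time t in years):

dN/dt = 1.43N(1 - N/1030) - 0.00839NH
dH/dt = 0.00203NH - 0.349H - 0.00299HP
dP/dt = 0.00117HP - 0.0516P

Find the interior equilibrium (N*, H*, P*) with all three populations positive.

From dP/dt = 0: 0.00117H* = 0.0516, so H* = 44.1.
From dN/dt = 0: 1.43(1 - N*/1030) = 0.00839·44.1, giving N* = 1030·(1 - 0.259) = 763.
From dH/dt = 0: 0.00203·763 - 0.349 = 0.00299P*, so P* = 1.2/0.00299 = 402.

N* ≈ 763, H* ≈ 44.1, P* ≈ 402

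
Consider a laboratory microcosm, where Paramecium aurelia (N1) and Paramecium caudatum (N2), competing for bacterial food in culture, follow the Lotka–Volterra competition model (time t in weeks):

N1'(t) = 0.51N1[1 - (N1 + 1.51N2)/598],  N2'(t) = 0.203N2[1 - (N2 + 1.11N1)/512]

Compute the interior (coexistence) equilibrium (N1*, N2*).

Setting both brackets to zero gives the nullclines N1 + 1.51N2 = 598 and 1.11N1 + N2 = 512.
Substituting N2 = 512 - 1.11N1 into the first: N1(1 - 1.51·1.11) = 598 - 1.51·512.
So N1* = -175/-0.676 = 259, and then N2* = 512 - 1.11·259 = 224.

N1* ≈ 259, N2* ≈ 224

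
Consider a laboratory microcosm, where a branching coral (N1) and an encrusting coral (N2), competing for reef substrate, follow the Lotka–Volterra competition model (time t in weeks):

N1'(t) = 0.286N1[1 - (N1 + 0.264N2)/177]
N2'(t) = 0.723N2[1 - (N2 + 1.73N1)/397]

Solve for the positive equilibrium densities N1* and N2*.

Setting both brackets to zero gives the nullclines N1 + 0.264N2 = 177 and 1.73N1 + N2 = 397.
Substituting N2 = 397 - 1.73N1 into the first: N1(1 - 0.264·1.73) = 177 - 0.264·397.
So N1* = 72.2/0.543 = 133, and then N2* = 397 - 1.73·133 = 167.

N1* ≈ 133, N2* ≈ 167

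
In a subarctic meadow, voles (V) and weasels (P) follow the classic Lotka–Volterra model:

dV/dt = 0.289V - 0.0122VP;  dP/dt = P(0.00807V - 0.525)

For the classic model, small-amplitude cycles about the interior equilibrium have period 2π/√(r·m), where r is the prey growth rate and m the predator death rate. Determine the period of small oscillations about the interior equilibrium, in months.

Here r = 0.289 and m = 0.525, so r·m = 0.152.
ω = √0.152 = 0.39 per month, hence T = 2π/ω ≈ 16.1 months.

T ≈ 16.1 months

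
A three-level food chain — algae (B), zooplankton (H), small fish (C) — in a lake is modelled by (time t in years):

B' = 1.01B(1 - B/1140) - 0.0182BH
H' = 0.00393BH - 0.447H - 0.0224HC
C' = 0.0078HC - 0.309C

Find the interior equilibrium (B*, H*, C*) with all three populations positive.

From dC/dt = 0: 0.0078H* = 0.309, so H* = 39.6.
From dB/dt = 0: 1.01(1 - B*/1140) = 0.0182·39.6, giving B* = 1140·(1 - 0.714) = 326.
From dH/dt = 0: 0.00393·326 - 0.447 = 0.0224C*, so C* = 0.835/0.0224 = 37.3.

B* ≈ 326, H* ≈ 39.6, C* ≈ 37.3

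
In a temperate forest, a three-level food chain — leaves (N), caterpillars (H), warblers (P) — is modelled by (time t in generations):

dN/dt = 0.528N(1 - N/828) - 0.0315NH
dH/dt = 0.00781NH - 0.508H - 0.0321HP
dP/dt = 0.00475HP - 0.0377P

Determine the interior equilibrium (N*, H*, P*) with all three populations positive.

N* ≈ 436, H* ≈ 7.94, P* ≈ 90.2

From dP/dt = 0: 0.00475H* = 0.0377, so H* = 7.94.
From dN/dt = 0: 0.528(1 - N*/828) = 0.0315·7.94, giving N* = 828·(1 - 0.474) = 436.
From dH/dt = 0: 0.00781·436 - 0.508 = 0.0321P*, so P* = 2.9/0.0321 = 90.2.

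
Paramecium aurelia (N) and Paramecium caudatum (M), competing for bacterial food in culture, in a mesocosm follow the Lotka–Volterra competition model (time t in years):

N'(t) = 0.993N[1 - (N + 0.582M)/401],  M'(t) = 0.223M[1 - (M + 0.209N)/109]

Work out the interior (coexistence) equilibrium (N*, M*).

Setting both brackets to zero gives the nullclines N + 0.582M = 401 and 0.209N + M = 109.
Substituting M = 109 - 0.209N into the first: N(1 - 0.582·0.209) = 401 - 0.582·109.
So N* = 338/0.878 = 384, and then M* = 109 - 0.209·384 = 28.7.

N* ≈ 384, M* ≈ 28.7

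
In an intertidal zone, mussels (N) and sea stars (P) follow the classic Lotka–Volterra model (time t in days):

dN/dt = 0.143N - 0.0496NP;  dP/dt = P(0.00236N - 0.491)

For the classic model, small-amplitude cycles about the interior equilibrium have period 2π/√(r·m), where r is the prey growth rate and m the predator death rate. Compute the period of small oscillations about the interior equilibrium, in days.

T ≈ 23.7 days

Here r = 0.143 and m = 0.491, so r·m = 0.0702.
ω = √0.0702 = 0.265 per day, hence T = 2π/ω ≈ 23.7 days.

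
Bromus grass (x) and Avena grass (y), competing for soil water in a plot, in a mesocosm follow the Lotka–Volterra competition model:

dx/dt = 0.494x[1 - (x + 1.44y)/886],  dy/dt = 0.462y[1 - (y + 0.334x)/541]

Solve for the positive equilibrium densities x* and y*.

x* ≈ 206, y* ≈ 472

Setting both brackets to zero gives the nullclines x + 1.44y = 886 and 0.334x + y = 541.
Substituting y = 541 - 0.334x into the first: x(1 - 1.44·0.334) = 886 - 1.44·541.
So x* = 107/0.519 = 206, and then y* = 541 - 0.334·206 = 472.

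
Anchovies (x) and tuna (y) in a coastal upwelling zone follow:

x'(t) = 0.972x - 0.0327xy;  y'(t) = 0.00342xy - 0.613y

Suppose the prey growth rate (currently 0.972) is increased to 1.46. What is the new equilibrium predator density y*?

At the interior fixed point, setting dx/dt = 0 with x > 0 fixes y* = (prey growth rate)/(xy coefficient) — independent of the other coefficients.
With the change, y* = 1.46/0.0327 = 44.6; it rises from 29.7.

y* ≈ 44.6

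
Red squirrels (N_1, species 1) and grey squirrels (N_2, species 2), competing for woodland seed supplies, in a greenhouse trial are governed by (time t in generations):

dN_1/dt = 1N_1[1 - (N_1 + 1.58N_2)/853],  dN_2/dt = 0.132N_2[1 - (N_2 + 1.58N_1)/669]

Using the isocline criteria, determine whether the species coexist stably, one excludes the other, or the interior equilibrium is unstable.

unstable coexistence (outcome depends on initial conditions)

Compare the nullcline intercepts: K1/α12 = 853/1.58 = 540 < K2 = 669; K2/α21 = 669/1.58 = 423 < K1 = 853.
Since both are reversed, neither can invade when rare; the interior point is a saddle.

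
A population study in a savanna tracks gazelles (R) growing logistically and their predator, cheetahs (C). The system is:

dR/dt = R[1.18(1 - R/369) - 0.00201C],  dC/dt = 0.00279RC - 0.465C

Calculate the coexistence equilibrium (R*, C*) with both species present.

R* ≈ 167, C* ≈ 322

From dC/dt = 0 with C > 0: 0.00279R* = 0.465, so R* = 167.
Substitute into dR/dt = 0: 1.18(1 - 167/369) = 0.00201C*.
The bracket is 0.548, giving C* = 0.647/0.00201 = 322.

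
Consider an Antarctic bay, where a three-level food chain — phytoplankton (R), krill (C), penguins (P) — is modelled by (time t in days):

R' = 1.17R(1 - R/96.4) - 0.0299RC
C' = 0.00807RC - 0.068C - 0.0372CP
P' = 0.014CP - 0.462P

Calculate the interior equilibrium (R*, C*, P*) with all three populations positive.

R* ≈ 15.1, C* ≈ 33, P* ≈ 1.45

From dP/dt = 0: 0.014C* = 0.462, so C* = 33.
From dR/dt = 0: 1.17(1 - R*/96.4) = 0.0299·33, giving R* = 96.4·(1 - 0.843) = 15.1.
From dC/dt = 0: 0.00807·15.1 - 0.068 = 0.0372P*, so P* = 0.0539/0.0372 = 1.45.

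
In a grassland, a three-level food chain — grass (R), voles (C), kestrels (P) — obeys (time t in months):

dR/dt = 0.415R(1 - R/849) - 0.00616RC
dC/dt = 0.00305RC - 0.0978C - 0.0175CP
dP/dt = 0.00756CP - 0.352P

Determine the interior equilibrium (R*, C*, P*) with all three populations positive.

From dP/dt = 0: 0.00756C* = 0.352, so C* = 46.6.
From dR/dt = 0: 0.415(1 - R*/849) = 0.00616·46.6, giving R* = 849·(1 - 0.691) = 262.
From dC/dt = 0: 0.00305·262 - 0.0978 = 0.0175P*, so P* = 0.702/0.0175 = 40.1.

R* ≈ 262, C* ≈ 46.6, P* ≈ 40.1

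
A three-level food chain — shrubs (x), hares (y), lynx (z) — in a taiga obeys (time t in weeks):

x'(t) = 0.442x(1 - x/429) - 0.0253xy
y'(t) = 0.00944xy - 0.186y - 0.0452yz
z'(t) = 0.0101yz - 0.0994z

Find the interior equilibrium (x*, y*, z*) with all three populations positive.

x* ≈ 187, y* ≈ 9.84, z* ≈ 35

From dz/dt = 0: 0.0101y* = 0.0994, so y* = 9.84.
From dx/dt = 0: 0.442(1 - x*/429) = 0.0253·9.84, giving x* = 429·(1 - 0.563) = 187.
From dy/dt = 0: 0.00944·187 - 0.186 = 0.0452z*, so z* = 1.58/0.0452 = 35.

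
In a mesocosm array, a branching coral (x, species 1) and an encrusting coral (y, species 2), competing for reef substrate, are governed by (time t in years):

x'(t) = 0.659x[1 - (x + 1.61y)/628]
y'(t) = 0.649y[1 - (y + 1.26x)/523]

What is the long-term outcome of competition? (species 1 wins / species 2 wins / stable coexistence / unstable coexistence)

unstable coexistence (outcome depends on initial conditions)

Compare the nullcline intercepts: K1/α12 = 628/1.61 = 390 < K2 = 523; K2/α21 = 523/1.26 = 415 < K1 = 628.
Since both are reversed, neither can invade when rare; the interior point is a saddle.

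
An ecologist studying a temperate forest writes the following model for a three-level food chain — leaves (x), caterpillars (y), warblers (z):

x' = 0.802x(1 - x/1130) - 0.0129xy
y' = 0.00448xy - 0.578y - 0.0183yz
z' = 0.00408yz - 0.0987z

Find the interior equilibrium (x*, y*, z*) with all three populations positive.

x* ≈ 690, y* ≈ 24.2, z* ≈ 137

From dz/dt = 0: 0.00408y* = 0.0987, so y* = 24.2.
From dx/dt = 0: 0.802(1 - x*/1130) = 0.0129·24.2, giving x* = 1130·(1 - 0.389) = 690.
From dy/dt = 0: 0.00448·690 - 0.578 = 0.0183z*, so z* = 2.51/0.0183 = 137.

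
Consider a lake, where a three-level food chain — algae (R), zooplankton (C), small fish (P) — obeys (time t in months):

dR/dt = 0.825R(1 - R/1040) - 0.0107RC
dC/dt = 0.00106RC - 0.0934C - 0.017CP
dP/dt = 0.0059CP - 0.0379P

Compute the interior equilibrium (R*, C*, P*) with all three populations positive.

From dP/dt = 0: 0.0059C* = 0.0379, so C* = 6.42.
From dR/dt = 0: 0.825(1 - R*/1040) = 0.0107·6.42, giving R* = 1040·(1 - 0.0833) = 953.
From dC/dt = 0: 0.00106·953 - 0.0934 = 0.017P*, so P* = 0.917/0.017 = 54.

R* ≈ 953, C* ≈ 6.42, P* ≈ 54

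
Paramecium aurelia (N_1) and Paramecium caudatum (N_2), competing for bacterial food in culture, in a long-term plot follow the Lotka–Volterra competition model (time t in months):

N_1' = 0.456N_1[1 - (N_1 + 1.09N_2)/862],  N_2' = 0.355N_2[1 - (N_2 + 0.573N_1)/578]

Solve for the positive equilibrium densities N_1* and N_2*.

N_1* ≈ 618, N_2* ≈ 224

Setting both brackets to zero gives the nullclines N_1 + 1.09N_2 = 862 and 0.573N_1 + N_2 = 578.
Substituting N_2 = 578 - 0.573N_1 into the first: N_1(1 - 1.09·0.573) = 862 - 1.09·578.
So N_1* = 232/0.375 = 618, and then N_2* = 578 - 0.573·618 = 224.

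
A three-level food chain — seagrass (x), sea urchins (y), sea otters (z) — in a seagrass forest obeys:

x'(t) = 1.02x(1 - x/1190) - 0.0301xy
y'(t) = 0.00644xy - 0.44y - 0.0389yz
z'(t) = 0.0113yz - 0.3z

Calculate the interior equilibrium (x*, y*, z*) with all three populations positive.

From dz/dt = 0: 0.0113y* = 0.3, so y* = 26.5.
From dx/dt = 0: 1.02(1 - x*/1190) = 0.0301·26.5, giving x* = 1190·(1 - 0.783) = 258.
From dy/dt = 0: 0.00644·258 - 0.44 = 0.0389z*, so z* = 1.22/0.0389 = 31.4.

x* ≈ 258, y* ≈ 26.5, z* ≈ 31.4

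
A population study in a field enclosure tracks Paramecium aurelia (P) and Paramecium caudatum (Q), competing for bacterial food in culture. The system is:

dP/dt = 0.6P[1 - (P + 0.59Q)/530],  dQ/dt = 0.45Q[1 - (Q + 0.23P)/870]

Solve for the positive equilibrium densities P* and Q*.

Setting both brackets to zero gives the nullclines P + 0.59Q = 530 and 0.23P + Q = 870.
Substituting Q = 870 - 0.23P into the first: P(1 - 0.59·0.23) = 530 - 0.59·870.
So P* = 16.7/0.864 = 19.3, and then Q* = 870 - 0.23·19.3 = 866.

P* ≈ 19.3, Q* ≈ 866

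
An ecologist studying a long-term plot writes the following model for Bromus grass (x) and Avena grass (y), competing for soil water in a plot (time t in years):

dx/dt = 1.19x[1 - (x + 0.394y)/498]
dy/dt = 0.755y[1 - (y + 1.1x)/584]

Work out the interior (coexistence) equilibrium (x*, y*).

Setting both brackets to zero gives the nullclines x + 0.394y = 498 and 1.1x + y = 584.
Substituting y = 584 - 1.1x into the first: x(1 - 0.394·1.1) = 498 - 0.394·584.
So x* = 268/0.567 = 473, and then y* = 584 - 1.1·473 = 63.9.

x* ≈ 473, y* ≈ 63.9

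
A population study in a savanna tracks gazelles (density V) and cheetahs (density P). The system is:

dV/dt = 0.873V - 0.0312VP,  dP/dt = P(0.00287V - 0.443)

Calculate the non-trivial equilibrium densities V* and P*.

Set dP/dt = 0 with P > 0: 0.00287V - 0.443 = 0, so V* = 0.443/0.00287 = 154.
Set dV/dt = 0 with V > 0: 0.873 - 0.0312P = 0, so P* = 0.873/0.0312 = 28.

V* ≈ 154, P* ≈ 28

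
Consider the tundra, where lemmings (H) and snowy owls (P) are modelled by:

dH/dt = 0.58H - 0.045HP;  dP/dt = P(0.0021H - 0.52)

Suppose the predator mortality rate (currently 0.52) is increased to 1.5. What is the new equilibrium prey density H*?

At the interior fixed point, setting dP/dt = 0 with P > 0 fixes H* = (predator death rate)/(HP coefficient) — independent of the other coefficients.
With the change, H* = 1.5/0.0021 = 714; it rises from 248.

H* ≈ 714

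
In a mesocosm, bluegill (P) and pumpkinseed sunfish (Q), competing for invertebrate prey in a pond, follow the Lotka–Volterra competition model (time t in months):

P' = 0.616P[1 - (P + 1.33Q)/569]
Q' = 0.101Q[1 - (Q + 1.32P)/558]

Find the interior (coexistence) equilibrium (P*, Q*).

Setting both brackets to zero gives the nullclines P + 1.33Q = 569 and 1.32P + Q = 558.
Substituting Q = 558 - 1.32P into the first: P(1 - 1.33·1.32) = 569 - 1.33·558.
So P* = -173/-0.756 = 229, and then Q* = 558 - 1.32·229 = 256.

P* ≈ 229, Q* ≈ 256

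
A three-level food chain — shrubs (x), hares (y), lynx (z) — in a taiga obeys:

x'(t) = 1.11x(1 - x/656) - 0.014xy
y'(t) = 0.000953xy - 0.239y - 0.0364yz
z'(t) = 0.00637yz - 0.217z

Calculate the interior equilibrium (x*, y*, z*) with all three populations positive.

x* ≈ 374, y* ≈ 34.1, z* ≈ 3.23

From dz/dt = 0: 0.00637y* = 0.217, so y* = 34.1.
From dx/dt = 0: 1.11(1 - x*/656) = 0.014·34.1, giving x* = 656·(1 - 0.43) = 374.
From dy/dt = 0: 0.000953·374 - 0.239 = 0.0364z*, so z* = 0.118/0.0364 = 3.23.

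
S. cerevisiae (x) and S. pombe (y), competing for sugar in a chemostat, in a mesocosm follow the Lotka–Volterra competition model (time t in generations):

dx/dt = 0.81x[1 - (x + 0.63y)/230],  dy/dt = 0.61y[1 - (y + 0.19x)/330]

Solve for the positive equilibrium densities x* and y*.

Setting both brackets to zero gives the nullclines x + 0.63y = 230 and 0.19x + y = 330.
Substituting y = 330 - 0.19x into the first: x(1 - 0.63·0.19) = 230 - 0.63·330.
So x* = 22.1/0.88 = 25.1, and then y* = 330 - 0.19·25.1 = 325.

x* ≈ 25.1, y* ≈ 325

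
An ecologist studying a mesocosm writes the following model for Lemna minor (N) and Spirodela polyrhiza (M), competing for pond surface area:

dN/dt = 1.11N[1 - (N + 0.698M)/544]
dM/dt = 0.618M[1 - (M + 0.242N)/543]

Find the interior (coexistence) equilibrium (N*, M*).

Setting both brackets to zero gives the nullclines N + 0.698M = 544 and 0.242N + M = 543.
Substituting M = 543 - 0.242N into the first: N(1 - 0.698·0.242) = 544 - 0.698·543.
So N* = 165/0.831 = 199, and then M* = 543 - 0.242·199 = 495.

N* ≈ 199, M* ≈ 495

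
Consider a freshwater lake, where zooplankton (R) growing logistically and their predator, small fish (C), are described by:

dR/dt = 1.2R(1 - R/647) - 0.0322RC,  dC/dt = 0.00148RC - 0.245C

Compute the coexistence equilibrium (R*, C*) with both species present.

From dC/dt = 0 with C > 0: 0.00148R* = 0.245, so R* = 166.
Substitute into dR/dt = 0: 1.2(1 - 166/647) = 0.0322C*.
The bracket is 0.744, giving C* = 0.893/0.0322 = 27.7.

R* ≈ 166, C* ≈ 27.7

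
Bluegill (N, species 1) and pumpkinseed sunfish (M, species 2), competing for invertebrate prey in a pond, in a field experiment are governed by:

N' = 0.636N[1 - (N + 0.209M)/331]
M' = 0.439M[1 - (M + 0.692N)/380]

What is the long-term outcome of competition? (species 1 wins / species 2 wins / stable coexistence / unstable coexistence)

stable coexistence

Compare the nullcline intercepts: K1/α12 = 331/0.209 = 1580 > K2 = 380; K2/α21 = 380/0.692 = 549 > K1 = 331.
Since both inequalities hold, each species can invade when rare, so the interior equilibrium is stable.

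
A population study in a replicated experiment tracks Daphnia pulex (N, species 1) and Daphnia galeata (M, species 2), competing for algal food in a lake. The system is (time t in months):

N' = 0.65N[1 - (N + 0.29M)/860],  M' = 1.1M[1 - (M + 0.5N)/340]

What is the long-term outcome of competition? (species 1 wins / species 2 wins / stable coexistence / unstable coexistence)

species 1 excludes species 2

Compare the nullcline intercepts: K1/α12 = 860/0.29 = 2970 > K2 = 340; K2/α21 = 340/0.5 = 680 < K1 = 860.
Since the inequalities point opposite ways, species 1 can invade but species 2 cannot.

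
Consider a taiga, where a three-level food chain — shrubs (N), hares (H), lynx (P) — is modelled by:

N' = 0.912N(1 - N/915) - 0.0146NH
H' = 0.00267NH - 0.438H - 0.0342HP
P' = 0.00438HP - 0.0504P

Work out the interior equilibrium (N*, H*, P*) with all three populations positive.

N* ≈ 746, H* ≈ 11.5, P* ≈ 45.5

From dP/dt = 0: 0.00438H* = 0.0504, so H* = 11.5.
From dN/dt = 0: 0.912(1 - N*/915) = 0.0146·11.5, giving N* = 915·(1 - 0.184) = 746.
From dH/dt = 0: 0.00267·746 - 0.438 = 0.0342P*, so P* = 1.56/0.0342 = 45.5.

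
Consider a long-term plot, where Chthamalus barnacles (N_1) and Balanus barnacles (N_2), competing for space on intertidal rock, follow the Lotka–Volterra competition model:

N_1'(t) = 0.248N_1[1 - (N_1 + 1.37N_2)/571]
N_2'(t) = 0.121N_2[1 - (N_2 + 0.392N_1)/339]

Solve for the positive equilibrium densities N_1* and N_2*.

Setting both brackets to zero gives the nullclines N_1 + 1.37N_2 = 571 and 0.392N_1 + N_2 = 339.
Substituting N_2 = 339 - 0.392N_1 into the first: N_1(1 - 1.37·0.392) = 571 - 1.37·339.
So N_1* = 107/0.463 = 230, and then N_2* = 339 - 0.392·230 = 249.

N_1* ≈ 230, N_2* ≈ 249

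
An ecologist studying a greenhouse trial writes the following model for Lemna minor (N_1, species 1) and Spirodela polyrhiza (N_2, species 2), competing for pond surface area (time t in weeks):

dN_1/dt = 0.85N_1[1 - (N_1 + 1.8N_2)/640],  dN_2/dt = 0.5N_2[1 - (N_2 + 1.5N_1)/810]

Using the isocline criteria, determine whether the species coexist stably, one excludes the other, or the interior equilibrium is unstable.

Compare the nullcline intercepts: K1/α12 = 640/1.8 = 356 < K2 = 810; K2/α21 = 810/1.5 = 540 < K1 = 640.
Since both are reversed, neither can invade when rare; the interior point is a saddle.

unstable coexistence (outcome depends on initial conditions)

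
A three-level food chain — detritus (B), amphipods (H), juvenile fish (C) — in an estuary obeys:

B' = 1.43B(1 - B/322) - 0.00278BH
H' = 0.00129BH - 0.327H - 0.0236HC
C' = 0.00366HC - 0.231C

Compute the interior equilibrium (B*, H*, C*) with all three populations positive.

B* ≈ 282, H* ≈ 63.1, C* ≈ 1.59

From dC/dt = 0: 0.00366H* = 0.231, so H* = 63.1.
From dB/dt = 0: 1.43(1 - B*/322) = 0.00278·63.1, giving B* = 322·(1 - 0.123) = 282.
From dH/dt = 0: 0.00129·282 - 0.327 = 0.0236C*, so C* = 0.0374/0.0236 = 1.59.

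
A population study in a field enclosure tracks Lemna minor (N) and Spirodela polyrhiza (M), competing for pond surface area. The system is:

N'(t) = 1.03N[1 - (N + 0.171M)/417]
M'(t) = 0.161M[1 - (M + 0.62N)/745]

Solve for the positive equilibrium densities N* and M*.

Setting both brackets to zero gives the nullclines N + 0.171M = 417 and 0.62N + M = 745.
Substituting M = 745 - 0.62N into the first: N(1 - 0.171·0.62) = 417 - 0.171·745.
So N* = 290/0.894 = 324, and then M* = 745 - 0.62·324 = 544.

N* ≈ 324, M* ≈ 544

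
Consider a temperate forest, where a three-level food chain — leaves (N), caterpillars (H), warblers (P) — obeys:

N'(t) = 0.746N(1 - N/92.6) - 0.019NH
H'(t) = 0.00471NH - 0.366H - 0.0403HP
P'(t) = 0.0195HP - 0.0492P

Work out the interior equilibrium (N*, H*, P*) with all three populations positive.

From dP/dt = 0: 0.0195H* = 0.0492, so H* = 2.52.
From dN/dt = 0: 0.746(1 - N*/92.6) = 0.019·2.52, giving N* = 92.6·(1 - 0.0643) = 86.6.
From dH/dt = 0: 0.00471·86.6 - 0.366 = 0.0403P*, so P* = 0.0421/0.0403 = 1.05.

N* ≈ 86.6, H* ≈ 2.52, P* ≈ 1.05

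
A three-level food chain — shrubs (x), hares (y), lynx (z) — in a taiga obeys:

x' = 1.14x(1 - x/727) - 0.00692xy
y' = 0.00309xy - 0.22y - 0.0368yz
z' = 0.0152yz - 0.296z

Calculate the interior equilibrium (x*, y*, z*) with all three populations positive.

x* ≈ 641, y* ≈ 19.5, z* ≈ 47.9

From dz/dt = 0: 0.0152y* = 0.296, so y* = 19.5.
From dx/dt = 0: 1.14(1 - x*/727) = 0.00692·19.5, giving x* = 727·(1 - 0.118) = 641.
From dy/dt = 0: 0.00309·641 - 0.22 = 0.0368z*, so z* = 1.76/0.0368 = 47.9.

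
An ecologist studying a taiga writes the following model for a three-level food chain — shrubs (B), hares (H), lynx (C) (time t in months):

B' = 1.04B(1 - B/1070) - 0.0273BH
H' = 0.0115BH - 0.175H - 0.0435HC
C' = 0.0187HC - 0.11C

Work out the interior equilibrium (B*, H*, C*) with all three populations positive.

B* ≈ 905, H* ≈ 5.88, C* ≈ 235

From dC/dt = 0: 0.0187H* = 0.11, so H* = 5.88.
From dB/dt = 0: 1.04(1 - B*/1070) = 0.0273·5.88, giving B* = 1070·(1 - 0.154) = 905.
From dH/dt = 0: 0.0115·905 - 0.175 = 0.0435C*, so C* = 10.2/0.0435 = 235.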